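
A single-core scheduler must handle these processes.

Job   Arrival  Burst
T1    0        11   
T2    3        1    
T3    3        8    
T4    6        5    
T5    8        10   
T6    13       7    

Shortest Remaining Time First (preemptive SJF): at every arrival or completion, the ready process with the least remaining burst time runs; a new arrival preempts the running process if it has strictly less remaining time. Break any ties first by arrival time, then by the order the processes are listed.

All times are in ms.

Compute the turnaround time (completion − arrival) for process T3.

Schedule: | T1 0-3 | T2 3-4 | T1 4-6 | T4 6-11 | T1 11-17 | T6 17-24 | T3 24-32 | T5 32-42 |
Completion: T1=17  T2=4  T3=32  T4=11  T5=42  T6=24
Turnaround (C−A): T1=17  T2=1  T3=29  T4=5  T5=34  T6=11
Turnaround(T3) = completion − arrival = 32 − 3 = 29

29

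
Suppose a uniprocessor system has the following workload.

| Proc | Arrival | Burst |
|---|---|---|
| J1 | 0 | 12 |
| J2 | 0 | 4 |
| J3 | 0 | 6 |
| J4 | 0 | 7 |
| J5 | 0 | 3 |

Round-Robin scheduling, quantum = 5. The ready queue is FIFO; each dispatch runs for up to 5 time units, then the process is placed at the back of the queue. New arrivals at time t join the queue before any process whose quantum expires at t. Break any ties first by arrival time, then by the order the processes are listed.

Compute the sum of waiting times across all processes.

89

Timeline: | J1 0-5 | J2 5-9 | J3 9-14 | J4 14-19 | J5 19-22 | J1 22-27 | J3 27-28 | J4 28-30 | J1 30-32 |
Completion: J1=32  J2=9  J3=28  J4=30  J5=22
Turnaround (C−A): J1=32  J2=9  J3=28  J4=30  J5=22
Waiting = turnaround − burst: J1=20, J2=5, J3=22, J4=23, J5=19
Total waiting = 20 + 5 + 22 + 23 + 19 = 89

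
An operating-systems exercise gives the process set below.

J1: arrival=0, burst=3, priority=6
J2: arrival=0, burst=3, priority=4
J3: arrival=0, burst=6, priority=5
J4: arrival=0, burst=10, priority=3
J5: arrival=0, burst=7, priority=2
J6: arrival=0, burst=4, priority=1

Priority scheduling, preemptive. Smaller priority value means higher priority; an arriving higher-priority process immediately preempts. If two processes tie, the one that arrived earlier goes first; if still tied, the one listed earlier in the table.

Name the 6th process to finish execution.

J1

Timeline: | J6 0-4 | J5 4-11 | J4 11-21 | J2 21-24 | J3 24-30 | J1 30-33 |
Completion: J1=33  J2=24  J3=30  J4=21  J5=11  J6=4
Turnaround (C−A): J1=33  J2=24  J3=30  J4=21  J5=11  J6=4
Finish order: J6 → J5 → J4 → J2 → J3 → J1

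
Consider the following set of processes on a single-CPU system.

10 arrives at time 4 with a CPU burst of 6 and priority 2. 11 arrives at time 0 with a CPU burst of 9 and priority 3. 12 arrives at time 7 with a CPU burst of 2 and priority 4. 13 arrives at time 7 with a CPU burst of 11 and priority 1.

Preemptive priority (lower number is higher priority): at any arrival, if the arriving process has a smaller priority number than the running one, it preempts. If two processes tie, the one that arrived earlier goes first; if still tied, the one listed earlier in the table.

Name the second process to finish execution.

Schedule: | 11 0-4 | 10 4-7 | 13 7-18 | 10 18-21 | 11 21-26 | 12 26-28 |
Completion: 10=21  11=26  12=28  13=18
Finish order: 13 → 10 → 11 → 12

10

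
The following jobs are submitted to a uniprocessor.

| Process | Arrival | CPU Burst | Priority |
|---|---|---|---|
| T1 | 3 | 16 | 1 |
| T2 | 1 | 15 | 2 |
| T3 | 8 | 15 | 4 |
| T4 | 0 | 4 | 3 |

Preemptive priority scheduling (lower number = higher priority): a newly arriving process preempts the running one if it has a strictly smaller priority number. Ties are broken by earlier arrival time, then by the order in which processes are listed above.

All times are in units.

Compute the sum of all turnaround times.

Timeline: | T4 0-1 | T2 1-3 | T1 3-19 | T2 19-32 | T4 32-35 | T3 35-50 |
Completion: T1=19  T2=32  T3=50  T4=35
Turnaround (C−A): T1=16  T2=31  T3=42  T4=35
Turnaround = completion − arrival: T1=16, T2=31, T3=42, T4=35
Total turnaround = 16 + 31 + 42 + 35 = 124

124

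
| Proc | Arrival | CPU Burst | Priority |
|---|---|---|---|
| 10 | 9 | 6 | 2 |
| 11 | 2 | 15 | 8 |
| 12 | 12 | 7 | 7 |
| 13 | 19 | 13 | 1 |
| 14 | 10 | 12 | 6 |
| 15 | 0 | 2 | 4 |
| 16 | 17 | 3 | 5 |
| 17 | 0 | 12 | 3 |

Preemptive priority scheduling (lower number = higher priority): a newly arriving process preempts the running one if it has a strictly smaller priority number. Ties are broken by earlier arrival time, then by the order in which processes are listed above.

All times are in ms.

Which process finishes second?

17

Gantt: | 17 0-9 | 10 9-15 | 17 15-18 | 15 18-19 | 13 19-32 | 15 32-33 | 16 33-36 | 14 36-48 | 12 48-55 | 11 55-70 |
Completion: 10=15  11=70  12=55  13=32  14=48  15=33  16=36  17=18
Finish order: 10 → 17 → 13 → 15 → 16 → 14 → 12 → 11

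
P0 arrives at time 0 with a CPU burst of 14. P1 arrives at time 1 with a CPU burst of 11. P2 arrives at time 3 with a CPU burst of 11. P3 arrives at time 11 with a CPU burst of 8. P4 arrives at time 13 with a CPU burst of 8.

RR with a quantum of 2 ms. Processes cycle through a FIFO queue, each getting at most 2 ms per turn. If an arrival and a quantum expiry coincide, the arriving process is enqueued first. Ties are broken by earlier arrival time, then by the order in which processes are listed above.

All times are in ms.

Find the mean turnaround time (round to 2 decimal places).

43.20

Schedule: | P0 0-2 | P1 2-4 | P0 4-6 | P2 6-8 | P1 8-10 | P0 10-12 | P2 12-14 | P1 14-16 | P3 16-18 | P0 18-20 | P4 20-22 | P2 22-24 | P1 24-26 | P3 26-28 | P0 28-30 | P4 30-32 | P2 32-34 | P1 34-36 | P3 36-38 | P0 38-40 | P4 40-42 | P2 42-44 | P1 44-45 | P3 45-47 | P0 47-49 | P4 49-51 | P2 51-52 |
Completion: P0=49  P1=45  P2=52  P3=47  P4=51
Turnaround (C−A): P0=49  P1=44  P2=49  P3=36  P4=38
Turnaround times: P0=49, P1=44, P2=49, P3=36, P4=38
Average turnaround = (49+44+49+36+38) / 5 = 216/5 = 43.20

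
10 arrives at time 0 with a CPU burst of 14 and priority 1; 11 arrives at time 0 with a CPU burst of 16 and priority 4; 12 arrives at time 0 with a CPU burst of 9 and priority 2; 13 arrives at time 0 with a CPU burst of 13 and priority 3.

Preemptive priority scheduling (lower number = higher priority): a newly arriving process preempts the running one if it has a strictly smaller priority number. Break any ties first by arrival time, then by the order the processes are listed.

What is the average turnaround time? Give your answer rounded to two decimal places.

Gantt: | 10 0-14 | 12 14-23 | 13 23-36 | 11 36-52 |
Completion: 10=14  11=52  12=23  13=36
Turnaround times: 10=14, 11=52, 12=23, 13=36
Average turnaround = (14+52+23+36) / 4 = 125/4 = 31.25

31.25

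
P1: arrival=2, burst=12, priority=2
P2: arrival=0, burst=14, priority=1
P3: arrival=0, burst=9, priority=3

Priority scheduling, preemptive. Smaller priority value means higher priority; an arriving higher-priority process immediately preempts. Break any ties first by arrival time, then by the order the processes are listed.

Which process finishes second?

P1

Timeline: | P2 0-14 | P1 14-26 | P3 26-35 |
Completion: P1=26  P2=14  P3=35
Turnaround (C−A): P1=24  P2=14  P3=35
Finish order: P2 → P1 → P3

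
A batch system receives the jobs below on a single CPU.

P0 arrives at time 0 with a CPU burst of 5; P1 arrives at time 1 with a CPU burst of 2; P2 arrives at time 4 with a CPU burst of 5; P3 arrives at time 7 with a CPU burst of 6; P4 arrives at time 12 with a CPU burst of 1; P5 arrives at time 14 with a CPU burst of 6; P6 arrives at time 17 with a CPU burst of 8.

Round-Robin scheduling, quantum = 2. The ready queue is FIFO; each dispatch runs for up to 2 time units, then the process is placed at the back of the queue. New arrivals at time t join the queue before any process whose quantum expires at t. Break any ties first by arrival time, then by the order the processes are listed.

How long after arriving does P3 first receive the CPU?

Schedule: | P0 0-2 | P1 2-4 | P0 4-6 | P2 6-8 | P0 8-9 | P3 9-11 | P2 11-13 | P3 13-15 | P4 15-16 | P2 16-17 | P5 17-19 | P3 19-21 | P6 21-23 | P5 23-25 | P6 25-27 | P5 27-29 | P6 29-33 |
Completion: P0=9  P1=4  P2=17  P3=21  P4=16  P5=29  P6=33
Turnaround (C−A): P0=9  P1=3  P2=13  P3=14  P4=4  P5=15  P6=16
Response(P3) = first start − arrival = 9 − 7 = 2

2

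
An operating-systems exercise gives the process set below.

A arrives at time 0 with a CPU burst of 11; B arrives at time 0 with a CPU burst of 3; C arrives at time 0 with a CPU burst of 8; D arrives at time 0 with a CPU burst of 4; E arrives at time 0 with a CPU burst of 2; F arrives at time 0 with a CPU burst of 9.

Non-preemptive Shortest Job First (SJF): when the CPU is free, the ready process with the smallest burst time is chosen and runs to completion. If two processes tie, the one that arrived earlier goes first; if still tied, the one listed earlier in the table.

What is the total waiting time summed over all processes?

59

Timeline: | E 0-2 | B 2-5 | D 5-9 | C 9-17 | F 17-26 | A 26-37 |
Completion: A=37  B=5  C=17  D=9  E=2  F=26
Waiting = turnaround − burst: A=26, B=2, C=9, D=5, E=0, F=17
Total waiting = 26 + 2 + 9 + 5 + 0 + 17 = 59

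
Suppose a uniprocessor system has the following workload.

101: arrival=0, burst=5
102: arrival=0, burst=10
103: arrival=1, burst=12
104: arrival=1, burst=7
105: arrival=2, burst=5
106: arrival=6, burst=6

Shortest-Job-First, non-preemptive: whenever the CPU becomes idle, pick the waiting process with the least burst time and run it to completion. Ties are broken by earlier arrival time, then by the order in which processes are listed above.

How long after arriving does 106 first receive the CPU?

Timeline: | 101 0-5 | 105 5-10 | 106 10-16 | 104 16-23 | 102 23-33 | 103 33-45 |
Completion: 101=5  102=33  103=45  104=23  105=10  106=16
Response(106) = first start − arrival = 10 − 6 = 4

4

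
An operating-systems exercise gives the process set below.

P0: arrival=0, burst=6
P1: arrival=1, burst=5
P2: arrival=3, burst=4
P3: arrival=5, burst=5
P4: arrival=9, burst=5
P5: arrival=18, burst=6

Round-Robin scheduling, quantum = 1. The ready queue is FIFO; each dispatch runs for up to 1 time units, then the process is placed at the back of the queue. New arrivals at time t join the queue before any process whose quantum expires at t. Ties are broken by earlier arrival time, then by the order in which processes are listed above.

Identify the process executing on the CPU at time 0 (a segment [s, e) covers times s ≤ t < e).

Gantt: | P0 0-1 | P1 1-2 | P0 2-3 | P1 3-4 | P2 4-5 | P0 5-6 | P1 6-7 | P3 7-8 | P2 8-9 | P0 9-10 | P1 10-11 | P3 11-12 | P4 12-13 | P2 13-14 | P0 14-15 | P1 15-16 | P3 16-17 | P4 17-18 | P2 18-19 | P0 19-20 | P3 20-21 | P5 21-22 | P4 22-23 | P3 23-24 | P5 24-25 | P4 25-26 | P5 26-27 | P4 27-28 | P5 28-31 |
Completion: P0=20  P1=16  P2=19  P3=24  P4=28  P5=31
Turnaround (C−A): P0=20  P1=15  P2=16  P3=19  P4=19  P5=13

P0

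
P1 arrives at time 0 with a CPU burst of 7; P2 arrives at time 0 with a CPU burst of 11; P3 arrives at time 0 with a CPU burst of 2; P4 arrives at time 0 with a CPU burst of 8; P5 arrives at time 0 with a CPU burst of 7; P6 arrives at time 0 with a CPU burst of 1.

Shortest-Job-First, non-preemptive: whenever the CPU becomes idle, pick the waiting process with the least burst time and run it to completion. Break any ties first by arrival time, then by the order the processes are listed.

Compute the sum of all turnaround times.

92

Gantt: | P6 0-1 | P3 1-3 | P1 3-10 | P5 10-17 | P4 17-25 | P2 25-36 |
Completion: P1=10  P2=36  P3=3  P4=25  P5=17  P6=1
Turnaround (C−A): P1=10  P2=36  P3=3  P4=25  P5=17  P6=1
Turnaround = completion − arrival: P1=10, P2=36, P3=3, P4=25, P5=17, P6=1
Total turnaround = 10 + 36 + 3 + 25 + 17 + 1 = 92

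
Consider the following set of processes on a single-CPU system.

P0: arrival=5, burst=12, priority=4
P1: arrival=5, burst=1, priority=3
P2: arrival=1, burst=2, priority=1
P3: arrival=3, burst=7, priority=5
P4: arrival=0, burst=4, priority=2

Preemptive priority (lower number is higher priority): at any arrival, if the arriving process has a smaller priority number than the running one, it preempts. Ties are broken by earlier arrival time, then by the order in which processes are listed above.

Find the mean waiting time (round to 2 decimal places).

Timeline: | P4 0-1 | P2 1-3 | P4 3-6 | P1 6-7 | P0 7-19 | P3 19-26 |
Completion: P0=19  P1=7  P2=3  P3=26  P4=6
Waiting times: P0=2, P1=1, P2=0, P3=16, P4=2
Average waiting = (2+1+0+16+2) / 5 = 21/5 = 4.20

4.20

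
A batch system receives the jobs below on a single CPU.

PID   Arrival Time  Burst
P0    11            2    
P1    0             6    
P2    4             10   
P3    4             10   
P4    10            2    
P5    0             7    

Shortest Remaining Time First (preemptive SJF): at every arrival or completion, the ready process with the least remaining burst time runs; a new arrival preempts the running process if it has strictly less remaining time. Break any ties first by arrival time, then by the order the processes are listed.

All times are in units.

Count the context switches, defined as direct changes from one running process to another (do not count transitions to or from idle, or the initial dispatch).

Timeline: | P1 0-6 | P5 6-10 | P4 10-12 | P0 12-14 | P5 14-17 | P2 17-27 | P3 27-37 |
Completion: P0=14  P1=6  P2=27  P3=37  P4=12  P5=17

6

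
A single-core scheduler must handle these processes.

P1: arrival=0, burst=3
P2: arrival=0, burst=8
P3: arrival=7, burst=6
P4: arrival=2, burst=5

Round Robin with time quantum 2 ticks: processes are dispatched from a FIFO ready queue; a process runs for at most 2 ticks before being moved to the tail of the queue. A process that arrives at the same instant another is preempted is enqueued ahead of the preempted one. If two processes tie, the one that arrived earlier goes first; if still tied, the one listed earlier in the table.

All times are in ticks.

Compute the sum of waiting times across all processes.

34

Schedule: | P1 0-2 | P2 2-4 | P4 4-6 | P1 6-7 | P2 7-9 | P4 9-11 | P3 11-13 | P2 13-15 | P4 15-16 | P3 16-18 | P2 18-20 | P3 20-22 |
Completion: P1=7  P2=20  P3=22  P4=16
Turnaround (C−A): P1=7  P2=20  P3=15  P4=14
Waiting = turnaround − burst: P1=4, P2=12, P3=9, P4=9
Total waiting = 4 + 12 + 9 + 9 = 34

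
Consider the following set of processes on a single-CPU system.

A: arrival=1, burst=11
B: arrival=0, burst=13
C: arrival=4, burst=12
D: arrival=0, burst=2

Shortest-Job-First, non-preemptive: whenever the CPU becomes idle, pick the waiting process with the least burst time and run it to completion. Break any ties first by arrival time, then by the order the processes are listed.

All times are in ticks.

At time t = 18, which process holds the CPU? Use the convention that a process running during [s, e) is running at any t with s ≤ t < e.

Gantt: | D 0-2 | A 2-13 | C 13-25 | B 25-38 |
Completion: A=13  B=38  C=25  D=2
Turnaround (C−A): A=12  B=38  C=21  D=2

C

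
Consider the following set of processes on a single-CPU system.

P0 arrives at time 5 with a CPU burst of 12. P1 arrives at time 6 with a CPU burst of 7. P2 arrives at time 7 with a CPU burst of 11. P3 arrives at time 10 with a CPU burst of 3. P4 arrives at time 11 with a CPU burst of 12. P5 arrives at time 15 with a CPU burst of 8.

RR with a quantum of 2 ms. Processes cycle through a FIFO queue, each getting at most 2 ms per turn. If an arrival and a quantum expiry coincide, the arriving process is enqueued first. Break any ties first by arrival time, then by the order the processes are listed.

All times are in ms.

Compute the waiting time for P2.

38

Timeline: | idle 0-5 | P0 5-7 | P1 7-9 | P2 9-11 | P0 11-13 | P1 13-15 | P3 15-17 | P4 17-19 | P2 19-21 | P0 21-23 | P5 23-25 | P1 25-27 | P3 27-28 | P4 28-30 | P2 30-32 | P0 32-34 | P5 34-36 | P1 36-37 | P4 37-39 | P2 39-41 | P0 41-43 | P5 43-45 | P4 45-47 | P2 47-49 | P0 49-51 | P5 51-53 | P4 53-55 | P2 55-56 | P4 56-58 |
Completion: P0=51  P1=37  P2=56  P3=28  P4=58  P5=53
Turnaround (C−A): P0=46  P1=31  P2=49  P3=18  P4=47  P5=38
Waiting(P2) = turnaround − burst = 49 − 11 = 38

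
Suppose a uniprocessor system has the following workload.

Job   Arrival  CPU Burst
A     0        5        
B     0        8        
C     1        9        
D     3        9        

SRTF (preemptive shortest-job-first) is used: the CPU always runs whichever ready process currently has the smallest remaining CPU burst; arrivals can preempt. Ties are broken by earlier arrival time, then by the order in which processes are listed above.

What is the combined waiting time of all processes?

36

Gantt: | A 0-5 | B 5-13 | C 13-22 | D 22-31 |
Completion: A=5  B=13  C=22  D=31
Waiting = turnaround − burst: A=0, B=5, C=12, D=19
Total waiting = 0 + 5 + 12 + 19 = 36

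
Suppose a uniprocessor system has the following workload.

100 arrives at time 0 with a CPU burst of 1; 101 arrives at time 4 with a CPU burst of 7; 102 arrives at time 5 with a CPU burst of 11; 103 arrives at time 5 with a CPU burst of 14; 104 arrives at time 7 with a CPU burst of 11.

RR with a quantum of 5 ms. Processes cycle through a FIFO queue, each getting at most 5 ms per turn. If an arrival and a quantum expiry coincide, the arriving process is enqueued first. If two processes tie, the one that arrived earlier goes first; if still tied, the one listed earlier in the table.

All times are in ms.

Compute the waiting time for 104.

29

Schedule: | 100 0-1 | idle 1-4 | 101 4-9 | 102 9-14 | 103 14-19 | 104 19-24 | 101 24-26 | 102 26-31 | 103 31-36 | 104 36-41 | 102 41-42 | 103 42-46 | 104 46-47 |
Completion: 100=1  101=26  102=42  103=46  104=47
Waiting(104) = turnaround − burst = 40 − 11 = 29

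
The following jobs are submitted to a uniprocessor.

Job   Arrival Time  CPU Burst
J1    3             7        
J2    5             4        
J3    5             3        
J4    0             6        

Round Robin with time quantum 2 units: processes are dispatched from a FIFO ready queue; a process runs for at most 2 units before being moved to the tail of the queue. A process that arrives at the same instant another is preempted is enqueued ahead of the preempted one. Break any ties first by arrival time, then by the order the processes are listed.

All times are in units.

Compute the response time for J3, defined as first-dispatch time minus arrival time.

Gantt: | J4 0-4 | J1 4-6 | J4 6-8 | J2 8-10 | J3 10-12 | J1 12-14 | J2 14-16 | J3 16-17 | J1 17-20 |
Completion: J1=20  J2=16  J3=17  J4=8
Turnaround (C−A): J1=17  J2=11  J3=12  J4=8
Response(J3) = first start − arrival = 10 − 5 = 5

5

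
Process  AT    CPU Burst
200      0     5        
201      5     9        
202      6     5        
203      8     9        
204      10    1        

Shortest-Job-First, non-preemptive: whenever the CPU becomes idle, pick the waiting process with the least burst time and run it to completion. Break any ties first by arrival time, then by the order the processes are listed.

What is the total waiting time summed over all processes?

Schedule: | 200 0-5 | 201 5-14 | 204 14-15 | 202 15-20 | 203 20-29 |
Completion: 200=5  201=14  202=20  203=29  204=15
Turnaround (C−A): 200=5  201=9  202=14  203=21  204=5
Waiting = turnaround − burst: 200=0, 201=0, 202=9, 203=12, 204=4
Total waiting = 0 + 0 + 9 + 12 + 4 = 25

25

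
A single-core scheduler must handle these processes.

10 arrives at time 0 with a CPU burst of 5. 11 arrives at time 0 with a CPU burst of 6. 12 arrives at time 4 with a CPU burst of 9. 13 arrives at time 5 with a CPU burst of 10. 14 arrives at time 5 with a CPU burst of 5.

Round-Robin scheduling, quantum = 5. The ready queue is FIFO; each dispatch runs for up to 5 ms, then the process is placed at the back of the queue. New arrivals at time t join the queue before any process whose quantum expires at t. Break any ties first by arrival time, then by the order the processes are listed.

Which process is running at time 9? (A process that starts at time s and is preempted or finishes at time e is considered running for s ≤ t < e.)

Gantt: | 10 0-5 | 11 5-10 | 12 10-15 | 13 15-20 | 14 20-25 | 11 25-26 | 12 26-30 | 13 30-35 |
Completion: 10=5  11=26  12=30  13=35  14=25
Turnaround (C−A): 10=5  11=26  12=26  13=30  14=20

11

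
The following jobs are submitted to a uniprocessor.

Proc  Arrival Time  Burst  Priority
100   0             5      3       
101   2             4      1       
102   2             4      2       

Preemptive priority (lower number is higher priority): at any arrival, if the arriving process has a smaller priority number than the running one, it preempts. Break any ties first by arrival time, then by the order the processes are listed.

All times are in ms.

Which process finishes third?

100

Gantt: | 100 0-2 | 101 2-6 | 102 6-10 | 100 10-13 |
Completion: 100=13  101=6  102=10
Turnaround (C−A): 100=13  101=4  102=8
Finish order: 101 → 102 → 100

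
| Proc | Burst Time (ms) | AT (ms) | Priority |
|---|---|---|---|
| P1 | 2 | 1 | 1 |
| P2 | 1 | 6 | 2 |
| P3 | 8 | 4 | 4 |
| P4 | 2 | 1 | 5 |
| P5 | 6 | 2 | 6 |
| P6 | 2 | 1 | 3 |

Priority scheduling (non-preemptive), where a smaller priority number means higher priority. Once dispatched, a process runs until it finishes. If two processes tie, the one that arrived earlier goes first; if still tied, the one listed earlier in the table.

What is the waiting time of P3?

1

Timeline: | idle 0-1 | P1 1-3 | P6 3-5 | P3 5-13 | P2 13-14 | P4 14-16 | P5 16-22 |
Completion: P1=3  P2=14  P3=13  P4=16  P5=22  P6=5
Waiting(P3) = turnaround − burst = 9 − 8 = 1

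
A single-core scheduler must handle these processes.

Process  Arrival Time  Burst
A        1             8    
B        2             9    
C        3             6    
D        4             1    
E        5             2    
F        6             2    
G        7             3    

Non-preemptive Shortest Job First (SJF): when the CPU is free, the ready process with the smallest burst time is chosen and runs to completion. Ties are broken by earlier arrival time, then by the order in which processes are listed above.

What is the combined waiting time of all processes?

Timeline: | idle 0-1 | A 1-9 | D 9-10 | E 10-12 | F 12-14 | G 14-17 | C 17-23 | B 23-32 |
Completion: A=9  B=32  C=23  D=10  E=12  F=14  G=17
Turnaround (C−A): A=8  B=30  C=20  D=6  E=7  F=8  G=10
Waiting = turnaround − burst: A=0, B=21, C=14, D=5, E=5, F=6, G=7
Total waiting = 0 + 21 + 14 + 5 + 5 + 6 + 7 = 58

58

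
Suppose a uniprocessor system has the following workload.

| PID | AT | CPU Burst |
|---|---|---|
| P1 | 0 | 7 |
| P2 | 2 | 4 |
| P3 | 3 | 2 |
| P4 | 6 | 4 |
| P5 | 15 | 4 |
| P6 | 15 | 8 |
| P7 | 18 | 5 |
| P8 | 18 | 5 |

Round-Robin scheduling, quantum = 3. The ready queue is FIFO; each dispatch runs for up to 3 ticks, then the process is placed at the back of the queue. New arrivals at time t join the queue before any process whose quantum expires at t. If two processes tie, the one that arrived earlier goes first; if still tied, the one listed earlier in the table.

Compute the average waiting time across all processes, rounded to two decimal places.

Schedule: | P1 0-3 | P2 3-6 | P3 6-8 | P1 8-11 | P4 11-14 | P2 14-15 | P1 15-16 | P4 16-17 | P5 17-20 | P6 20-23 | P7 23-26 | P8 26-29 | P5 29-30 | P6 30-33 | P7 33-35 | P8 35-37 | P6 37-39 |
Completion: P1=16  P2=15  P3=8  P4=17  P5=30  P6=39  P7=35  P8=37
Turnaround (C−A): P1=16  P2=13  P3=5  P4=11  P5=15  P6=24  P7=17  P8=19
Waiting times: P1=9, P2=9, P3=3, P4=7, P5=11, P6=16, P7=12, P8=14
Average waiting = (9+9+3+7+11+16+12+14) / 8 = 81/8 = 10.13

10.13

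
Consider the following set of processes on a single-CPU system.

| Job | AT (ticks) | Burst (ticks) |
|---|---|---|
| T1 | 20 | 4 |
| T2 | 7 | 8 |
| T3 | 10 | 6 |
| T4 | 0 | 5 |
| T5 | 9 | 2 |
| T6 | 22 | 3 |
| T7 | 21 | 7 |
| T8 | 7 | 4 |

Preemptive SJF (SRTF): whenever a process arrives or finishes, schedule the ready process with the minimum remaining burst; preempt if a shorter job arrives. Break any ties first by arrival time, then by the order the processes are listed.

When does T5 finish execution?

Timeline: | T4 0-5 | idle 5-7 | T8 7-11 | T5 11-13 | T3 13-19 | T2 19-20 | T1 20-24 | T6 24-27 | T2 27-34 | T7 34-41 |
Completion: T1=24  T2=34  T3=19  T4=5  T5=13  T6=27  T7=41  T8=11
Turnaround (C−A): T1=4  T2=27  T3=9  T4=5  T5=4  T6=5  T7=20  T8=4

13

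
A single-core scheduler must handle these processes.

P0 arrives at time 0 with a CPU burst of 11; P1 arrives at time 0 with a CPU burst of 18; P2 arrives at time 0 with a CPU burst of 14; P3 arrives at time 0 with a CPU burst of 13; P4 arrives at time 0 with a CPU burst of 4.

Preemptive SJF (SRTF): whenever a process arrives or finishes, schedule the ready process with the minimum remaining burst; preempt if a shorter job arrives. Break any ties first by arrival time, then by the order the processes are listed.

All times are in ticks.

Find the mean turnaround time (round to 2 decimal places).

Gantt: | P4 0-4 | P0 4-15 | P3 15-28 | P2 28-42 | P1 42-60 |
Completion: P0=15  P1=60  P2=42  P3=28  P4=4
Turnaround (C−A): P0=15  P1=60  P2=42  P3=28  P4=4
Turnaround times: P0=15, P1=60, P2=42, P3=28, P4=4
Average turnaround = (15+60+42+28+4) / 5 = 149/5 = 29.80

29.80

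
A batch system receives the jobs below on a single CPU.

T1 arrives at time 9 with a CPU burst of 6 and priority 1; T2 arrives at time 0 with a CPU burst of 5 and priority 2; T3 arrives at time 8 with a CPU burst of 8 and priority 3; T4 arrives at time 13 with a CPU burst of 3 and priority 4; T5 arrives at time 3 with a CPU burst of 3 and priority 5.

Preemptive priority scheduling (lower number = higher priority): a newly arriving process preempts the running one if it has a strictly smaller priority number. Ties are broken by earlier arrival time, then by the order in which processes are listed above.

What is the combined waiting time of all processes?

17

Schedule: | T2 0-5 | T5 5-8 | T3 8-9 | T1 9-15 | T3 15-22 | T4 22-25 |
Completion: T1=15  T2=5  T3=22  T4=25  T5=8
Turnaround (C−A): T1=6  T2=5  T3=14  T4=12  T5=5
Waiting = turnaround − burst: T1=0, T2=0, T3=6, T4=9, T5=2
Total waiting = 0 + 0 + 6 + 9 + 2 = 17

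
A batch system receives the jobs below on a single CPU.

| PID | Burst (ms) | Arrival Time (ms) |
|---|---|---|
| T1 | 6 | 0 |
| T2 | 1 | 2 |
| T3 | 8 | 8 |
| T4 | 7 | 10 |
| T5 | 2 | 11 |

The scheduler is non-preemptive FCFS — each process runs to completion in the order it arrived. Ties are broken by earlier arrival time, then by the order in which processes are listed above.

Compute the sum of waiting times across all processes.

Schedule: | T1 0-6 | T2 6-7 | idle 7-8 | T3 8-16 | T4 16-23 | T5 23-25 |
Completion: T1=6  T2=7  T3=16  T4=23  T5=25
Turnaround (C−A): T1=6  T2=5  T3=8  T4=13  T5=14
Waiting = turnaround − burst: T1=0, T2=4, T3=0, T4=6, T5=12
Total waiting = 0 + 4 + 0 + 6 + 12 = 22

22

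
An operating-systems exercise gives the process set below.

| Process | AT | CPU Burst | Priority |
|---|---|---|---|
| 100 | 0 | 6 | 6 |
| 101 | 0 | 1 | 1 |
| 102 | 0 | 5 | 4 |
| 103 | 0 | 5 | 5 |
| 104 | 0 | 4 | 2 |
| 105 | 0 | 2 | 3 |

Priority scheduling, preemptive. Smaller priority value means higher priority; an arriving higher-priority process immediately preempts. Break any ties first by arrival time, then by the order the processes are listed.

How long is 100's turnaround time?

23

Timeline: | 101 0-1 | 104 1-5 | 105 5-7 | 102 7-12 | 103 12-17 | 100 17-23 |
Completion: 100=23  101=1  102=12  103=17  104=5  105=7
Turnaround(100) = completion − arrival = 23 − 0 = 23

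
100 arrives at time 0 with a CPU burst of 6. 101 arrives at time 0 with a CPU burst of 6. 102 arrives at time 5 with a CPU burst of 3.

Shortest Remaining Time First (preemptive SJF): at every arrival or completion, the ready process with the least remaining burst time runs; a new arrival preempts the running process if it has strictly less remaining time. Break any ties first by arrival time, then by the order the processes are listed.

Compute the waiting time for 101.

9

Gantt: | 100 0-6 | 102 6-9 | 101 9-15 |
Completion: 100=6  101=15  102=9
Turnaround (C−A): 100=6  101=15  102=4
Waiting(101) = turnaround − burst = 15 − 6 = 9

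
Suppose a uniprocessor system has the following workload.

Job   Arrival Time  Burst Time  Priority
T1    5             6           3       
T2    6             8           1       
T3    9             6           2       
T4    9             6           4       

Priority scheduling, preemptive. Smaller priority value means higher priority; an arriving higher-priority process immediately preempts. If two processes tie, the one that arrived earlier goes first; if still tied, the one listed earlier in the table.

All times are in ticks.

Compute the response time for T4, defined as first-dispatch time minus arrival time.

16

Timeline: | idle 0-5 | T1 5-6 | T2 6-14 | T3 14-20 | T1 20-25 | T4 25-31 |
Completion: T1=25  T2=14  T3=20  T4=31
Response(T4) = first start − arrival = 25 − 9 = 16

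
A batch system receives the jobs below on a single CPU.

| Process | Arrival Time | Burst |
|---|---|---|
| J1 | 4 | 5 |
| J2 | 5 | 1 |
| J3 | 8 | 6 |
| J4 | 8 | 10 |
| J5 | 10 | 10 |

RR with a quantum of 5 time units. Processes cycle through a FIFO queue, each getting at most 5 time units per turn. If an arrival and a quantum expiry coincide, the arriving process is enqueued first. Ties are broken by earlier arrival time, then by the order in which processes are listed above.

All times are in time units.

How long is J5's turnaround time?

Gantt: | idle 0-4 | J1 4-9 | J2 9-10 | J3 10-15 | J4 15-20 | J5 20-25 | J3 25-26 | J4 26-31 | J5 31-36 |
Completion: J1=9  J2=10  J3=26  J4=31  J5=36
Turnaround (C−A): J1=5  J2=5  J3=18  J4=23  J5=26
Turnaround(J5) = completion − arrival = 36 − 10 = 26

26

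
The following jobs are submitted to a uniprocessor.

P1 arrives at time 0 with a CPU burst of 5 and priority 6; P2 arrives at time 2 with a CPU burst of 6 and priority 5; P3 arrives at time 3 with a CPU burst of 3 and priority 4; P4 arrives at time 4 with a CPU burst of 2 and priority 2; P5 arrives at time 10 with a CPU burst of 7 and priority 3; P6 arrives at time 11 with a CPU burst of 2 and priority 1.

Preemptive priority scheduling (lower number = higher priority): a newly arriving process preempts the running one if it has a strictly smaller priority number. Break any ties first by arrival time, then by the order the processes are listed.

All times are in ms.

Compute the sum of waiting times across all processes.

38

Timeline: | P1 0-2 | P2 2-3 | P3 3-4 | P4 4-6 | P3 6-8 | P2 8-10 | P5 10-11 | P6 11-13 | P5 13-19 | P2 19-22 | P1 22-25 |
Completion: P1=25  P2=22  P3=8  P4=6  P5=19  P6=13
Turnaround (C−A): P1=25  P2=20  P3=5  P4=2  P5=9  P6=2
Waiting = turnaround − burst: P1=20, P2=14, P3=2, P4=0, P5=2, P6=0
Total waiting = 20 + 14 + 2 + 0 + 2 + 0 = 38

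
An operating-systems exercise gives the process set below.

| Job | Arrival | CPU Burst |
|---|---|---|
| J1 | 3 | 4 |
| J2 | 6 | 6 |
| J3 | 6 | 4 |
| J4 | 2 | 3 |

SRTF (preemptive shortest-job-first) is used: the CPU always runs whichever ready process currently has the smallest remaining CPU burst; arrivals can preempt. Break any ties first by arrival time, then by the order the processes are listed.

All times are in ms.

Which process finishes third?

Timeline: | idle 0-2 | J4 2-5 | J1 5-9 | J3 9-13 | J2 13-19 |
Completion: J1=9  J2=19  J3=13  J4=5
Finish order: J4 → J1 → J3 → J2

J3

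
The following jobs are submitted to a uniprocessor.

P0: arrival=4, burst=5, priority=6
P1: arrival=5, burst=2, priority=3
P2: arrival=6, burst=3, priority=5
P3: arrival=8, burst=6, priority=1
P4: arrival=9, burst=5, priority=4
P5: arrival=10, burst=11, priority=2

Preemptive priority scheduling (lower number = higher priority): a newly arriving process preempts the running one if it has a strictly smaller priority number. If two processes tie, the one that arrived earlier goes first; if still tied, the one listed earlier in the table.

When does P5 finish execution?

25

Gantt: | idle 0-4 | P0 4-5 | P1 5-7 | P2 7-8 | P3 8-14 | P5 14-25 | P4 25-30 | P2 30-32 | P0 32-36 |
Completion: P0=36  P1=7  P2=32  P3=14  P4=30  P5=25
Turnaround (C−A): P0=32  P1=2  P2=26  P3=6  P4=21  P5=15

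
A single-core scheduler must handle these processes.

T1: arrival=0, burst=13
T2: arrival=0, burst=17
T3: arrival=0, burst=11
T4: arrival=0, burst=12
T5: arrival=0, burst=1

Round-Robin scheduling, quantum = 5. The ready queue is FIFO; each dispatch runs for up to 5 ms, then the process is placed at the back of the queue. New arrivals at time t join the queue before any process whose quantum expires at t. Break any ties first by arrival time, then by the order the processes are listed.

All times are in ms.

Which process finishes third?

Gantt: | T1 0-5 | T2 5-10 | T3 10-15 | T4 15-20 | T5 20-21 | T1 21-26 | T2 26-31 | T3 31-36 | T4 36-41 | T1 41-44 | T2 44-49 | T3 49-50 | T4 50-52 | T2 52-54 |
Completion: T1=44  T2=54  T3=50  T4=52  T5=21
Finish order: T5 → T1 → T3 → T4 → T2

T3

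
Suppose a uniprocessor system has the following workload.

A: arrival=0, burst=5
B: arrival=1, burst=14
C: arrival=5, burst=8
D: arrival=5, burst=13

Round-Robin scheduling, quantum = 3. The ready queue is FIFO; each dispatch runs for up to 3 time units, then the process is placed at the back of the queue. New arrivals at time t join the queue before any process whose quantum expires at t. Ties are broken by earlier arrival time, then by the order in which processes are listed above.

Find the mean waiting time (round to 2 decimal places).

16.00

Schedule: | A 0-3 | B 3-6 | A 6-8 | C 8-11 | D 11-14 | B 14-17 | C 17-20 | D 20-23 | B 23-26 | C 26-28 | D 28-31 | B 31-34 | D 34-37 | B 37-39 | D 39-40 |
Completion: A=8  B=39  C=28  D=40
Turnaround (C−A): A=8  B=38  C=23  D=35
Waiting times: A=3, B=24, C=15, D=22
Average waiting = (3+24+15+22) / 4 = 64/4 = 16.00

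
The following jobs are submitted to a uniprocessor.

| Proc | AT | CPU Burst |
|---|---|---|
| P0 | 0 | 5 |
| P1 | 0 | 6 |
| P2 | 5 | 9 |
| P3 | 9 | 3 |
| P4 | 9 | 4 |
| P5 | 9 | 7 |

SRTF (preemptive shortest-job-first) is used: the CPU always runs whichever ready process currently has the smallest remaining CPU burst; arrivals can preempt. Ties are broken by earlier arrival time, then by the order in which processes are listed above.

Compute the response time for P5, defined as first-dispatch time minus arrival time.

9

Timeline: | P0 0-5 | P1 5-11 | P3 11-14 | P4 14-18 | P5 18-25 | P2 25-34 |
Completion: P0=5  P1=11  P2=34  P3=14  P4=18  P5=25
Response(P5) = first start − arrival = 18 − 9 = 9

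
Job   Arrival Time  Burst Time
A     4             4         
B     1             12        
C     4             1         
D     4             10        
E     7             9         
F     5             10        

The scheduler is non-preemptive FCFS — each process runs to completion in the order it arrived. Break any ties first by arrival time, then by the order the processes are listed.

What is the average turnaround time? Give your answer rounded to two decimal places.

Gantt: | idle 0-1 | B 1-13 | A 13-17 | C 17-18 | D 18-28 | F 28-38 | E 38-47 |
Completion: A=17  B=13  C=18  D=28  E=47  F=38
Turnaround (C−A): A=13  B=12  C=14  D=24  E=40  F=33
Turnaround times: A=13, B=12, C=14, D=24, E=40, F=33
Average turnaround = (13+12+14+24+40+33) / 6 = 136/6 = 22.67

22.67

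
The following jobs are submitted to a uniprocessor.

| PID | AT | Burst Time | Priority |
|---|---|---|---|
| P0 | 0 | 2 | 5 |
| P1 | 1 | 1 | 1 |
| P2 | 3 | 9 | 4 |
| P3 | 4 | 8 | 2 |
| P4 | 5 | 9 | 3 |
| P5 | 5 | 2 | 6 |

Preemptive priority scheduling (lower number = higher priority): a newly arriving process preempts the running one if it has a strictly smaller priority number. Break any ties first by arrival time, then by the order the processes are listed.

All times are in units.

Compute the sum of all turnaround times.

80

Timeline: | P0 0-1 | P1 1-2 | P0 2-3 | P2 3-4 | P3 4-12 | P4 12-21 | P2 21-29 | P5 29-31 |
Completion: P0=3  P1=2  P2=29  P3=12  P4=21  P5=31
Turnaround = completion − arrival: P0=3, P1=1, P2=26, P3=8, P4=16, P5=26
Total turnaround = 3 + 1 + 26 + 8 + 16 + 26 = 80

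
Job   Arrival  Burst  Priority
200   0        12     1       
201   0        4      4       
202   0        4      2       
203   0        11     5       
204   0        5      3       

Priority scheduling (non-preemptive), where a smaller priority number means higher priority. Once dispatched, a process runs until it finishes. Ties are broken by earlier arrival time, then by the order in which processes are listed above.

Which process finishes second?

202

Schedule: | 200 0-12 | 202 12-16 | 204 16-21 | 201 21-25 | 203 25-36 |
Completion: 200=12  201=25  202=16  203=36  204=21
Turnaround (C−A): 200=12  201=25  202=16  203=36  204=21
Finish order: 200 → 202 → 204 → 201 → 203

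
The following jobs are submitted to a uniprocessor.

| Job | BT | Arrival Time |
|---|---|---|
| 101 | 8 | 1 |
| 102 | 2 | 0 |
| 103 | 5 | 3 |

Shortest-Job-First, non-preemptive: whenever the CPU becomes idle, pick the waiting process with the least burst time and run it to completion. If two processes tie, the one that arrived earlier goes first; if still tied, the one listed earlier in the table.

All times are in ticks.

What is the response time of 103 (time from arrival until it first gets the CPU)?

Gantt: | 102 0-2 | 101 2-10 | 103 10-15 |
Completion: 101=10  102=2  103=15
Response(103) = first start − arrival = 10 − 3 = 7

7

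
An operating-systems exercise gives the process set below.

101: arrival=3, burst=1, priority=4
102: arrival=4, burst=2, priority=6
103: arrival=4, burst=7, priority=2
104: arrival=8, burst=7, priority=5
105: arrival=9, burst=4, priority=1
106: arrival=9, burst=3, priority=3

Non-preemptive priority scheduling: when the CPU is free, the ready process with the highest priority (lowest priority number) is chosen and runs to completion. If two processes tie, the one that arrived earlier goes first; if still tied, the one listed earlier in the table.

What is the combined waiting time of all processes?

39

Gantt: | idle 0-3 | 101 3-4 | 103 4-11 | 105 11-15 | 106 15-18 | 104 18-25 | 102 25-27 |
Completion: 101=4  102=27  103=11  104=25  105=15  106=18
Waiting = turnaround − burst: 101=0, 102=21, 103=0, 104=10, 105=2, 106=6
Total waiting = 0 + 21 + 0 + 10 + 2 + 6 = 39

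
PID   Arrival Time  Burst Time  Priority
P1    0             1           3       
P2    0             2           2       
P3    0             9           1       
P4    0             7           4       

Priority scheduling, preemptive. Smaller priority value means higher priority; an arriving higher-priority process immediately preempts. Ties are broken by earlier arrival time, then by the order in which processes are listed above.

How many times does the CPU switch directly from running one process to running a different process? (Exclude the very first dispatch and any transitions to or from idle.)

3

Timeline: | P3 0-9 | P2 9-11 | P1 11-12 | P4 12-19 |
Completion: P1=12  P2=11  P3=9  P4=19
Turnaround (C−A): P1=12  P2=11  P3=9  P4=19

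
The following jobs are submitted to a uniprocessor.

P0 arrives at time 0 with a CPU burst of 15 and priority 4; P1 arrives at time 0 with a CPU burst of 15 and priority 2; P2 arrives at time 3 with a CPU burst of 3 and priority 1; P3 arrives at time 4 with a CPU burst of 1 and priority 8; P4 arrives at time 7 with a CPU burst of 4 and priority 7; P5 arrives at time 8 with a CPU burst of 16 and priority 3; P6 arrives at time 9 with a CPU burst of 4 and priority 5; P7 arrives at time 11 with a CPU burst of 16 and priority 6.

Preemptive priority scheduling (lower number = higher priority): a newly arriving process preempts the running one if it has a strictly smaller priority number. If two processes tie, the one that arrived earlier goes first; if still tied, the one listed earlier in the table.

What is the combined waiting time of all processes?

Timeline: | P1 0-3 | P2 3-6 | P1 6-18 | P5 18-34 | P0 34-49 | P6 49-53 | P7 53-69 | P4 69-73 | P3 73-74 |
Completion: P0=49  P1=18  P2=6  P3=74  P4=73  P5=34  P6=53  P7=69
Waiting = turnaround − burst: P0=34, P1=3, P2=0, P3=69, P4=62, P5=10, P6=40, P7=42
Total waiting = 34 + 3 + 0 + 69 + 62 + 10 + 40 + 42 = 260

260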